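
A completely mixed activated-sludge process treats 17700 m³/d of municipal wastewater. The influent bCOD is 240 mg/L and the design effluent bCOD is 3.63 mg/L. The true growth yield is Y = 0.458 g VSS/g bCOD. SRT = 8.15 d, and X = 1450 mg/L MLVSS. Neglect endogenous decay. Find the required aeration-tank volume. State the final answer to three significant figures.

Biomass mass balance (decay neglected): V·X = Y·Q·(S₀ − S)·θ_c, so V = 0.458 × 17700 × (240 − 3.63) × 8.15 / 1450 = 10770 m³.

V ≈ 10800 m³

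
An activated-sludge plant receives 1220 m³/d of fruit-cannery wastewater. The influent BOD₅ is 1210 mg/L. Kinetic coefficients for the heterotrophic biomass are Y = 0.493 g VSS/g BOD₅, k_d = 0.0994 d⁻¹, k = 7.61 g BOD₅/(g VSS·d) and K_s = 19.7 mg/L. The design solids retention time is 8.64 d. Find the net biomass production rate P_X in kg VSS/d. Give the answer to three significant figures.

P_X ≈ 391 kg VSS/d

From the Monod/SRT balance for a CMAS, S = K_s·(1+k_d θ_c)/[θ_c·(Y k − k_d) − 1] = 19.7 × (1 + 0.0994 × 8.64) / [8.64 × (0.493 × 7.61 − 0.0994) − 1] = 36.62 / 30.56 = 1.198 mg/L.
The observed yield is Y_obs = Y/(1 + k_d·θ_c) = 0.493 / (1 + 0.0994 × 8.64) = 0.493 / 1.859 = 0.2652 g VSS per g BOD₅ removed.
Substrate removed = Q·(S₀ − S) = 1220 m³/d × (1210 − 1.20) g/m³ = 1.47×10^6 g/d = 1475 kg/d.
Net biomass production P_X = Y_obs × Q·(S₀ − S) = 0.2652 × 1475 = 391.1 kg VSS/d.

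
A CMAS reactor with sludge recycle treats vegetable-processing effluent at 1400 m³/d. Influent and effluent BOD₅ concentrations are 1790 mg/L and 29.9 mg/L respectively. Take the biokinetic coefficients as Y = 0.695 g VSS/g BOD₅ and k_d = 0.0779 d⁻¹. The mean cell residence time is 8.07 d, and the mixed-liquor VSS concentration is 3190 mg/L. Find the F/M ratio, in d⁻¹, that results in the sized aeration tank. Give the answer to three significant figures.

Steady-state biomass mass balance: V·X·(1 + k_d·θ_c) = Y·Q·(S₀ − S)·θ_c, so V = 0.695 × 1400 × (1790 − 29.9) × 8.07 / [3190 × (1 + 0.0779 × 8.07)] = 1.38×10^7 / 5195 = 2660 m³.
F/M = applied load / biomass = Q·S₀/(V·X) = 1400 × 1790 / (2660 × 3190) = 0.2953 d⁻¹.

F/M ≈ 0.295 d⁻¹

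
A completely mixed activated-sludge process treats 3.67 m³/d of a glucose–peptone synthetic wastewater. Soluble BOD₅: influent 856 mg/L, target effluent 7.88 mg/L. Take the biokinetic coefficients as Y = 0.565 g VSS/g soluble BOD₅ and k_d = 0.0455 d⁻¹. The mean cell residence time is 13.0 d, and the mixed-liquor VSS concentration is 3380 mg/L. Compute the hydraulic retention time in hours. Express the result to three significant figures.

τ ≈ 27.8 h

Rearranging the biomass balance for a CMAS with decay, V = Y·Q·ΔS·θ_c / [X·(1+k_d θ_c)] = 0.565 × 3.67 × (856 − 7.88) × 13.0 / [3380 × (1 + 0.0455 × 13.0)] = 2.29×10^4 / 5379 = 4.250 m³.
HRT = V/Q = 4.250 m³ / 3.67 m³·d⁻¹ = 1.158 d × 24 = 27.79 h.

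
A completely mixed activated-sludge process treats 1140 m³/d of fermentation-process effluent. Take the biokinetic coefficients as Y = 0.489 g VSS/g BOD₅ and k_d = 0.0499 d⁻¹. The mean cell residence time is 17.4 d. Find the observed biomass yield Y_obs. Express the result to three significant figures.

Y_obs ≈ 0.262 g VSS/g BOD₅

Y_obs = Y / (1 + k_d θ_c) = 0.489 / (1 + 0.0499 × 17.4) = 0.489 / 1.868 = 0.2617.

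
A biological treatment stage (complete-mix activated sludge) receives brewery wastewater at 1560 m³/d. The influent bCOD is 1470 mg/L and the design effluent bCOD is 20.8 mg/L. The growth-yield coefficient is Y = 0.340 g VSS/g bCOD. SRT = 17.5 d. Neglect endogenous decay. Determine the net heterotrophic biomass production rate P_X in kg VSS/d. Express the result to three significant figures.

P_X ≈ 769 kg VSS/d

Since k_d ≈ 0, Y_obs = Y = 0.340 g VSS/g bCOD.
Mass of bCOD removed per day: Q(S₀ − S) = 1560 × 1449 g/m³ = 2261 kg/d.
P_X = Y_obs · Q(S₀ − S) = 0.3400 × 2261 = 768.7 kg VSS/d.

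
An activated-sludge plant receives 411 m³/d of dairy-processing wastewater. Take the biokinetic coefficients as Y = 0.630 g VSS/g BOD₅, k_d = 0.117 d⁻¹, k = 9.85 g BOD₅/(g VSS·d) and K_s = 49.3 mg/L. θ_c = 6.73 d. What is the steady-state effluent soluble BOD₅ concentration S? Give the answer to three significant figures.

S ≈ 2.20 mg/L

From the Monod/SRT balance for a CMAS, S = K_s·(1+k_d θ_c)/[θ_c·(Y k − k_d) − 1] = 49.3 × (1 + 0.117 × 6.73) / [6.73 × (0.630 × 9.85 − 0.117) − 1] = 88.12 / 39.98 = 2.204 mg/L.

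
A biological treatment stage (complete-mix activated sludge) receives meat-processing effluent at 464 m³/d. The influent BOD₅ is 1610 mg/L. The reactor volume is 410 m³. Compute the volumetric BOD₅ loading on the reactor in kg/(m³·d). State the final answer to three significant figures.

L_v = Q S₀ / V = 464 × 1610 × 10⁻³ / 410.0 = 1.822 kg/(m³·d).

L_v ≈ 1.82 kg BOD₅/(m³·d)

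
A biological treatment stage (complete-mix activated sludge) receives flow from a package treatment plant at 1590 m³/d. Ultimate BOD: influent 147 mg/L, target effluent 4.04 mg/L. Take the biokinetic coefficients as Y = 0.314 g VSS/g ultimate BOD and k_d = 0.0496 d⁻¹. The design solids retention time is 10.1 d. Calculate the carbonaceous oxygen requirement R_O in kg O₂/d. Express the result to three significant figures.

Y_obs = Y / (1 + k_d θ_c) = 0.314 / (1 + 0.0496 × 10.1) = 0.314 / 1.501 = 0.2092.
ΔS = 147 − 4.04 = 143.0 mg/L, so the substrate removal rate is 1590 × 143.0/1000 = 227.3 kg ultimate BOD/d.
P_X = Y_obs·Q·(S₀ − S) = 0.2092 × 227.3 = 47.55 kg VSS/d.
R_O = Q·(S₀ − S) − 1.42·P_X = 227.3 − 1.42 × 47.55 = 159.8 kg O₂/d.

R_O ≈ 160 kg O₂/d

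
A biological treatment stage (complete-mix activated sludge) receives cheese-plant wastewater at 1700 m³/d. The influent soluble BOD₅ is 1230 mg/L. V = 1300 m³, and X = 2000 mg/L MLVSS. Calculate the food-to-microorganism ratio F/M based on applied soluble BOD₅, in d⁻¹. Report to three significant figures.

F/M ≈ 0.804 d⁻¹

F/M = applied load / biomass = Q·S₀/(V·X) = 1700 × 1230 / (1300 × 2000) = 0.8042 d⁻¹.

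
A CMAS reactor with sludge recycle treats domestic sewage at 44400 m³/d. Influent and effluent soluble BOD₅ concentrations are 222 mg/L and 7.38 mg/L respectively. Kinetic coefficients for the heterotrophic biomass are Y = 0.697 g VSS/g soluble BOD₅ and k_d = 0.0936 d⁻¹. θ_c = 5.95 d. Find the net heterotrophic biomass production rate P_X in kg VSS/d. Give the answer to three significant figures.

Y_obs = Y / (1 + k_d θ_c) = 0.697 / (1 + 0.0936 × 5.95) = 0.697 / 1.557 = 0.4477.
ΔS = 222 − 7.38 = 214.6 mg/L, so the substrate removal rate is 44400 × 214.6/1000 = 9529 kg soluble BOD₅/d.
Net biomass production P_X = Y_obs × Q·(S₀ − S) = 0.4477 × 9529 = 4266 kg VSS/d.

P_X ≈ 4270 kg VSS/d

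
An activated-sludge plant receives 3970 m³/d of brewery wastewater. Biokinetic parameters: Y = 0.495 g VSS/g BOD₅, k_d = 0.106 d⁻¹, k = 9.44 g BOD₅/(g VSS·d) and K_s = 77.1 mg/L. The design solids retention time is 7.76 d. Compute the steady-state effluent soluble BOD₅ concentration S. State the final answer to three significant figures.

S ≈ 4.08 mg/L

For a completely mixed reactor with recycle the Lawrence–McCarty relation gives S = K_s·(1 + k_d·θ_c) / [θ_c·(Y·k − k_d) − 1] = 77.1 × (1 + 0.106 × 7.76) / [7.76 × (0.495 × 9.44 − 0.106) − 1] = 140.5 / 34.44 = 4.080 mg/L.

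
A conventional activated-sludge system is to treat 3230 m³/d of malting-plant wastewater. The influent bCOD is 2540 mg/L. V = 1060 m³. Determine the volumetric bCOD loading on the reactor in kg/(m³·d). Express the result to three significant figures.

L_v = Q S₀ / V = 3230 × 2540 × 10⁻³ / 1060 = 7.740 kg/(m³·d).

L_v ≈ 7.74 kg bCOD/(m³·d)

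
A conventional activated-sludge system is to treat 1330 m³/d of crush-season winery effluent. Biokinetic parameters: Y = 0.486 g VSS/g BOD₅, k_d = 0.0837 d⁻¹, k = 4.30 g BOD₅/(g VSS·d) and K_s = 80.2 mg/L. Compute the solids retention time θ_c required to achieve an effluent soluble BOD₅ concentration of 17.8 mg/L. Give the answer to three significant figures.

At the target effluent, Y k S/(K_s+S) = 0.486×4.30×17.8/98.00 = 0.3796 d⁻¹.
1/θ_c = 0.3796 − 0.0837 = 0.2959 d⁻¹, so θ_c = 3.380 d.

θ_c ≈ 3.38 d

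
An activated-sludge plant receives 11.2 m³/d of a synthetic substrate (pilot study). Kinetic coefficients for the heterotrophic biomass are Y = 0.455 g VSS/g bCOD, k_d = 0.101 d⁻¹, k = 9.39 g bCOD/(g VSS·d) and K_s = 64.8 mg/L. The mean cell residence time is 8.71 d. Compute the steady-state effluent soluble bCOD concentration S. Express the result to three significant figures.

S ≈ 3.45 mg/L

Effluent substrate depends only on kinetics and SRT: S = K_s(1 + k_d θ_c) / [θ_c(Yk − k_d) − 1] = 64.8 × (1 + 0.101 × 8.71) / [8.71 × (0.455 × 9.39 − 0.101) − 1] = 121.8 / 35.33 = 3.447 mg/L.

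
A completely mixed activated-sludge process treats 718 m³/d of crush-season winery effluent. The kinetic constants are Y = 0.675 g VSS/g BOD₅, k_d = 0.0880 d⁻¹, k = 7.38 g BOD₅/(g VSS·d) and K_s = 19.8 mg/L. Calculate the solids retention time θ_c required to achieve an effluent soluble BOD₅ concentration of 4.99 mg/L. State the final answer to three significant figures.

From 1/θ_c = Y·k·S/(K_s + S) − k_d: Y·k·S/(K_s+S) = 0.675 × 7.38 × 4.99 / (19.8 + 4.99) = 1.003 d⁻¹.
1/θ_c = 1.003 − 0.0880 = 0.9147 d⁻¹, so θ_c = 1.093 d.

θ_c ≈ 1.09 d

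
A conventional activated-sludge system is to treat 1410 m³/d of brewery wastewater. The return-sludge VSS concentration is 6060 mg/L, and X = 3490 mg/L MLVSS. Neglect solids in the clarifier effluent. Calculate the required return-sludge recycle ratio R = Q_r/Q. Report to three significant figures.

Mass balance around the secondary clarifier (neglecting effluent solids): R = X / (X_r − X) = 3490 / (6060 − 3490) = 1.358.

R ≈ 1.36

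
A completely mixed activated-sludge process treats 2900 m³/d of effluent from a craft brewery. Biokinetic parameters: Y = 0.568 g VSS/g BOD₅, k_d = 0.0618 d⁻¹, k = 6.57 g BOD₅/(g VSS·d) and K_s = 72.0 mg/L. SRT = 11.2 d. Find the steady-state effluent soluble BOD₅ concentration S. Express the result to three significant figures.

S ≈ 3.04 mg/L

Effluent substrate depends only on kinetics and SRT: S = K_s(1 + k_d θ_c) / [θ_c(Yk − k_d) − 1] = 72.0 × (1 + 0.0618 × 11.2) / [11.2 × (0.568 × 6.57 − 0.0618) − 1] = 121.8 / 40.10 = 3.038 mg/L.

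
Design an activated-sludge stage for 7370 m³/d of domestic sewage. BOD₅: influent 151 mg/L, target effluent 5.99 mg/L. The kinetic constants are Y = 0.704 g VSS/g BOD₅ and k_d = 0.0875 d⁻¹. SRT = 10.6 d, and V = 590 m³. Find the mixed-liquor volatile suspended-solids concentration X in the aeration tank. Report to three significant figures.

Solving the biomass balance for X: X = Y Q (S₀−S) θ_c / [V (1+k_d θ_c)] = 0.704 × 7370 × (151 − 5.99) × 10.6 / [590 × (1 + 0.0875 × 10.6)] = 7013 mg/L.

X ≈ 7010 mg/L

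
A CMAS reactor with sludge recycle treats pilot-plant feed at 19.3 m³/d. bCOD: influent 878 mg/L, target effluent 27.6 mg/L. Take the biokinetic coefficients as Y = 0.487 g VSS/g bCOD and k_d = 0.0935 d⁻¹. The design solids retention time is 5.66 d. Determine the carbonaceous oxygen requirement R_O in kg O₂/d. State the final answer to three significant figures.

R_O ≈ 8.99 kg O₂/d

Observed yield with endogenous decay: Y_obs = Y / (1 + k_d·θ_c) = 0.487 / (1 + 0.0935 × 5.66) = 0.487 / 1.529 = 0.3185 g VSS/g bCOD.
Substrate removed = Q·(S₀ − S) = 19.3 m³/d × (878 − 27.6) g/m³ = 1.64×10^4 g/d = 16.41 kg/d.
Biomass synthesised: P_X = Y_obs × 16.41 = 5.227 kg VSS/d.
R_O = Q·(S₀ − S) − 1.42·P_X = 16.41 − 1.42 × 5.227 = 8.991 kg O₂/d.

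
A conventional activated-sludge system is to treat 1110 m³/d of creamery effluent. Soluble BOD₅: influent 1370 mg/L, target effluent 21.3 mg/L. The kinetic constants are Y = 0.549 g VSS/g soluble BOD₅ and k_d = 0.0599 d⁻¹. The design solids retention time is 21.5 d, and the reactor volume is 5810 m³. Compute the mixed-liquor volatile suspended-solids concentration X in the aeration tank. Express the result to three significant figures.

X ≈ 1330 mg/L

X = Y·Q·ΔS·θ_c / [V·(1 + k_d θ_c)] = 0.549 × 1110 × (1370 − 21.3) × 21.5 / [5810 × (1 + 0.0599 × 21.5)] = 1329 mg/L.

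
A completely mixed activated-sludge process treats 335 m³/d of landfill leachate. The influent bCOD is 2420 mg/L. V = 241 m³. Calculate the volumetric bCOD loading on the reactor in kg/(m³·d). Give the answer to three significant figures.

Volumetric loading L_v = Q·S₀ / V = 335 × 2420 g/m³ / 241.0 m³ = 3364 g/(m³·d) = 3.364 kg bCOD/(m³·d).

L_v ≈ 3.36 kg bCOD/(m³·d)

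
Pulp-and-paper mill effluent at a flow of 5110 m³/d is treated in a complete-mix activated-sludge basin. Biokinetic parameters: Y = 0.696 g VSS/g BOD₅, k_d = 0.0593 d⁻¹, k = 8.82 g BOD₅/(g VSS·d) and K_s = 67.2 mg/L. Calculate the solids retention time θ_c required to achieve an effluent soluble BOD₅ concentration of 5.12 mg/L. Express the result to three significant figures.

θ_c ≈ 2.66 d

At the target effluent, Y k S/(K_s+S) = 0.696×8.82×5.12/72.32 = 0.4346 d⁻¹.
Then 1/θ_c = μ − k_d = 0.4346 − 0.0593 = 0.3753 d⁻¹, giving θ_c = 2.665 d.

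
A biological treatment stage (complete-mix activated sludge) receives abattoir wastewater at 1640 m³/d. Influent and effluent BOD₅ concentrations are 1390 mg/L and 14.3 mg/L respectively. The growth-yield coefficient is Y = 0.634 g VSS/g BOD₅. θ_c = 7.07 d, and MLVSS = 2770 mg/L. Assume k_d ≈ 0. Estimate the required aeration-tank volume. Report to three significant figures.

Biomass mass balance (decay neglected): V·X = Y·Q·(S₀ − S)·θ_c, so V = 0.634 × 1640 × (1390 − 14.3) × 7.07 / 2770 = 3651 m³.

V ≈ 3650 m³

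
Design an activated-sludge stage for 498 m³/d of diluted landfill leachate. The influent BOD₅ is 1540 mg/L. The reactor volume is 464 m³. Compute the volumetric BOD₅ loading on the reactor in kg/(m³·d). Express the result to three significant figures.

L_v = Q S₀ / V = 498 × 1540 × 10⁻³ / 464.0 = 1.653 kg/(m³·d).

L_v ≈ 1.65 kg BOD₅/(m³·d)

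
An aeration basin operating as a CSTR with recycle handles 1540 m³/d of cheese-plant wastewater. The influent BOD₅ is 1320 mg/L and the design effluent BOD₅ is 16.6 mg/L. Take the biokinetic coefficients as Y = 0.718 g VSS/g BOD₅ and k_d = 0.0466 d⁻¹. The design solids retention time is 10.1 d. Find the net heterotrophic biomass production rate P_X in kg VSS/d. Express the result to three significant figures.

Correct the yield for decay: Y_obs = Y/(1 + k_d θ_c) = 0.718 / (1 + 0.0466 × 10.1) = 0.718 / 1.471 = 0.4882.
ΔS = 1320 − 16.6 = 1303 mg/L, so the substrate removal rate is 1540 × 1303/1000 = 2007 kg BOD₅/d.
Net biomass production P_X = Y_obs × Q·(S₀ − S) = 0.4882 × 2007 = 980.0 kg VSS/d.

P_X ≈ 980 kg VSS/d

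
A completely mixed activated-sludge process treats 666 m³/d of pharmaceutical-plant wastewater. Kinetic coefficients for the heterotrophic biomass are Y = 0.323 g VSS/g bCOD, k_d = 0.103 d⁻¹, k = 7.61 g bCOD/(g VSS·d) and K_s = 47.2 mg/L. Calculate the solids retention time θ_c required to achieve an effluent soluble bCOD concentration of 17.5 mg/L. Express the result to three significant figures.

At the target effluent, Y k S/(K_s+S) = 0.323×7.61×17.5/64.70 = 0.6648 d⁻¹.
θ_c = 1/(μ − k_d) = 1/(0.6648 − 0.103) = 1/0.5618 = 1.780 d.

θ_c ≈ 1.78 d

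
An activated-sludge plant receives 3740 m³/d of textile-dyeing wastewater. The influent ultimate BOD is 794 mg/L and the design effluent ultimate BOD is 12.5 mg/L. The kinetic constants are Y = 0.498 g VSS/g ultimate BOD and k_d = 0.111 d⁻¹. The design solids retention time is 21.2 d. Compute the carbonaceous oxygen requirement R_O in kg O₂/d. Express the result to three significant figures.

R_O ≈ 2310 kg O₂/d

The observed yield is Y_obs = Y/(1 + k_d·θ_c) = 0.498 / (1 + 0.111 × 21.2) = 0.498 / 3.353 = 0.1485 g VSS per g ultimate BOD removed.
Q·(S₀ − S) = 3740 × (794 − 12.5) × 10⁻³ = 2923 kg/d removed.
Biomass synthesised: P_X = Y_obs × 2923 = 434.1 kg VSS/d.
Carbonaceous O₂ demand = substrate oxidised − cell-mass equivalent = 2923 − 1.42 × 434.1 = 2306 kg O₂/d.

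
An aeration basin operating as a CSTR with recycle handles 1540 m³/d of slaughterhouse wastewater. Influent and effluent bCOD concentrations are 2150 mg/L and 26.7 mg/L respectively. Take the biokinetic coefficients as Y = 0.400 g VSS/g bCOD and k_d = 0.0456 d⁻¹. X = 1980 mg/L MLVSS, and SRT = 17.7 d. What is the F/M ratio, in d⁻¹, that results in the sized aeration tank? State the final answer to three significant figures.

F/M ≈ 0.258 d⁻¹

Rearranging the biomass balance for a CMAS with decay, V = Y·Q·ΔS·θ_c / [X·(1+k_d θ_c)] = 0.400 × 1540 × (2150 − 26.7) × 17.7 / [1980 × (1 + 0.0456 × 17.7)] = 2.32×10^7 / 3578 = 6470 m³.
F/M = applied load / biomass = Q·S₀/(V·X) = 1540 × 2150 / (6470 × 1980) = 0.2585 d⁻¹.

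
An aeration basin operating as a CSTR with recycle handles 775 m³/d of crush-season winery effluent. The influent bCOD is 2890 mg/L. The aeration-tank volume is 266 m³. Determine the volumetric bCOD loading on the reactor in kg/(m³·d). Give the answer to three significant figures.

Volumetric loading L_v = Q·S₀ / V = 775 × 2890 g/m³ / 266.0 m³ = 8420 g/(m³·d) = 8.420 kg bCOD/(m³·d).

L_v ≈ 8.42 kg bCOD/(m³·d)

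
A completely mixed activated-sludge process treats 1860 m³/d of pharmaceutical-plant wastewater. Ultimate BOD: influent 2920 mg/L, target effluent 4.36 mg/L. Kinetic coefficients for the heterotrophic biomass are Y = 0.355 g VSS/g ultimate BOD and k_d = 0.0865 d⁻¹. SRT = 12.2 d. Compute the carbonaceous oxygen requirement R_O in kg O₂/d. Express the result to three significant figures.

R_O ≈ 4090 kg O₂/d

The observed yield is Y_obs = Y/(1 + k_d·θ_c) = 0.355 / (1 + 0.0865 × 12.2) = 0.355 / 2.055 = 0.1727 g VSS per g ultimate BOD removed.
Q·(S₀ − S) = 1860 × (2920 − 4.36) × 10⁻³ = 5423 kg/d removed.
Biomass synthesised: P_X = Y_obs × 5423 = 936.7 kg VSS/d.
R_O = Q·ΔS − 1.42 P_X = 5423 − 1330 = 4093 kg O₂/d.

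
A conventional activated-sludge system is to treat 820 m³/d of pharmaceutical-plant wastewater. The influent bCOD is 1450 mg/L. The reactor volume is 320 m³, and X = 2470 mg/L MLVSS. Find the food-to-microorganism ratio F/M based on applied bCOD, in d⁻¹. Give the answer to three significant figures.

F/M ≈ 1.50 d⁻¹

F/M = Q·S₀ / (V·X) = 820 × 1450 / (320.0 × 2470) = 1.504 g bCOD·(g VSS·d)⁻¹.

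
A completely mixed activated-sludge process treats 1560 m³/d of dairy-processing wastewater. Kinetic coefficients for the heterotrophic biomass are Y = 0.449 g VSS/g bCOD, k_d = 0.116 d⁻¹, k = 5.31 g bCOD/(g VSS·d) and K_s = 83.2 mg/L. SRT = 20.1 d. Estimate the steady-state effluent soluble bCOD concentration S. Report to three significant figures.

S ≈ 6.22 mg/L

Effluent substrate depends only on kinetics and SRT: S = K_s(1 + k_d θ_c) / [θ_c(Yk − k_d) − 1] = 83.2 × (1 + 0.116 × 20.1) / [20.1 × (0.449 × 5.31 − 0.116) − 1] = 277.2 / 44.59 = 6.216 mg/L.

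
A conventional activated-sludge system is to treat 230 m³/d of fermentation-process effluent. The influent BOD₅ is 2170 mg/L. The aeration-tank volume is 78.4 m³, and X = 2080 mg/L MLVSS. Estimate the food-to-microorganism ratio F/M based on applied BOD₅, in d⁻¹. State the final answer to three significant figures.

F/M ≈ 3.06 d⁻¹

Food-to-microorganism ratio F/M = Q S₀ / (V X) = 230 × 2170 / (78.40 × 2080) = 3.061 d⁻¹.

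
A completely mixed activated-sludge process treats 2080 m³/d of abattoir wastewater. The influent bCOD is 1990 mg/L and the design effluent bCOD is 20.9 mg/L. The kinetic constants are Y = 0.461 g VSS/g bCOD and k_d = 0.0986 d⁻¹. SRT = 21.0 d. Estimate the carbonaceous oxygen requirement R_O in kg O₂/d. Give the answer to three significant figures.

R_O ≈ 3220 kg O₂/d

Observed yield with endogenous decay: Y_obs = Y / (1 + k_d·θ_c) = 0.461 / (1 + 0.0986 × 21.0) = 0.461 / 3.071 = 0.1501 g VSS/g bCOD.
Q·(S₀ − S) = 2080 × (1990 − 20.9) × 10⁻³ = 4096 kg/d removed.
P_X = Y_obs·Q·(S₀ − S) = 0.1501 × 4096 = 614.9 kg VSS/d.
R_O = Q·(S₀ − S) − 1.42·P_X = 4096 − 1.42 × 614.9 = 3223 kg O₂/d.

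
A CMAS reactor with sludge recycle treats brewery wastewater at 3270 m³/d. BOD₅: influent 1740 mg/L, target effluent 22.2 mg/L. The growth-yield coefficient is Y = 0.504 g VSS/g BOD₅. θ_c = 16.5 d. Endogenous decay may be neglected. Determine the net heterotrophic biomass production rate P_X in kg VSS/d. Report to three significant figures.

P_X ≈ 2830 kg VSS/d

With endogenous decay neglected, the observed yield equals the true yield: Y_obs = Y = 0.504 g VSS/g BOD₅.
Mass of BOD₅ removed per day: Q(S₀ − S) = 3270 × 1718 g/m³ = 5617 kg/d.
Biomass produced: P_X = Y_obs·Q·ΔS = 0.5040 × 5617 ≈ 2831 kg VSS/d.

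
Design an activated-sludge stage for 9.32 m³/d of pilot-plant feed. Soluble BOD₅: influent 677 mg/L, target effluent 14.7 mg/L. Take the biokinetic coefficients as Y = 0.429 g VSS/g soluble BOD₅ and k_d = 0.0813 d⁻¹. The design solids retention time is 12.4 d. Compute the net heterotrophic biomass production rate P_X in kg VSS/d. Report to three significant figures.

P_X ≈ 1.32 kg VSS/d

Correct the yield for decay: Y_obs = Y/(1 + k_d θ_c) = 0.429 / (1 + 0.0813 × 12.4) = 0.429 / 2.008 = 0.2136.
Mass of soluble BOD₅ removed per day: Q(S₀ − S) = 9.32 × 662.3 g/m³ = 6.173 kg/d.
Biomass produced: P_X = Y_obs·Q·ΔS = 0.2136 × 6.173 ≈ 1.319 kg VSS/d.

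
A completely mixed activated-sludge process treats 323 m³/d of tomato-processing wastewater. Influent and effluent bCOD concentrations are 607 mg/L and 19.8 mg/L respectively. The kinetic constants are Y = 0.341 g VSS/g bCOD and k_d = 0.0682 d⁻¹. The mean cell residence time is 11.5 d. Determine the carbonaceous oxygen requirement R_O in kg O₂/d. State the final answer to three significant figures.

R_O ≈ 138 kg O₂/d

Observed yield with endogenous decay: Y_obs = Y / (1 + k_d·θ_c) = 0.341 / (1 + 0.0682 × 11.5) = 0.341 / 1.784 = 0.1911 g VSS/g bCOD.
Mass of bCOD removed per day: Q(S₀ − S) = 323 × 587.2 g/m³ = 189.7 kg/d.
Net sludge production P_X = 0.1911 × 189.7 = 36.25 kg VSS/d.
R_O = Q·ΔS − 1.42 P_X = 189.7 − 51.47 = 138.2 kg O₂/d.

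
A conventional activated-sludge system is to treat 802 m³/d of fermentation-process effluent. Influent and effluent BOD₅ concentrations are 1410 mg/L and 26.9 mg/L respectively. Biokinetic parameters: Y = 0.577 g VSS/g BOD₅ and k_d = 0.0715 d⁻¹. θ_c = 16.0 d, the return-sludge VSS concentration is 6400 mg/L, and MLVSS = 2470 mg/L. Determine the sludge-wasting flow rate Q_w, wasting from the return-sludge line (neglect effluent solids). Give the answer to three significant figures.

Q_w ≈ 46.6 m³/d

Rearranging the biomass balance for a CMAS with decay, V = Y·Q·ΔS·θ_c / [X·(1+k_d θ_c)] = 0.577 × 802 × (1410 − 26.9) × 16.0 / [2470 × (1 + 0.0715 × 16.0)] = 1.02×10^7 / 5296 = 1934 m³.
Q_w = (V·X)/(θ_c X_r) = 1934 × 2470 / (16.0 × 6400) = 46.64 m³/d.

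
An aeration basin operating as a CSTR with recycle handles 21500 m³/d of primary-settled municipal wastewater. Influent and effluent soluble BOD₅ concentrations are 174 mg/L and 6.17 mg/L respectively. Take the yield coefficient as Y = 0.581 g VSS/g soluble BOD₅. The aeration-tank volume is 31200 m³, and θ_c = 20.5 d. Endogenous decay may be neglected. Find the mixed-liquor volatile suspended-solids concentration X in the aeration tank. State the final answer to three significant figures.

X = Y·Q·ΔS·θ_c / V = 0.581 × 21500 × (174 − 6.17) × 20.5 / 31200 = 1377 mg/L.

X ≈ 1380 mg/L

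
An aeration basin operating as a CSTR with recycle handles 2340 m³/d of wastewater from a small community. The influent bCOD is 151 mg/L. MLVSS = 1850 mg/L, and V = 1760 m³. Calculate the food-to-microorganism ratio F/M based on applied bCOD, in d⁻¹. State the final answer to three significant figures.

F/M ≈ 0.109 d⁻¹

F/M = Q·S₀ / (V·X) = 2340 × 151 / (1760 × 1850) = 0.1085 g bCOD·(g VSS·d)⁻¹.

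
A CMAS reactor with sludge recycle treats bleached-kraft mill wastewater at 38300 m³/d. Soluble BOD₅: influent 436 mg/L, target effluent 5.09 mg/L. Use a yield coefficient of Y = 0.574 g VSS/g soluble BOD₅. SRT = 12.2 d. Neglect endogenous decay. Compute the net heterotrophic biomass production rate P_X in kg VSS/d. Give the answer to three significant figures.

P_X ≈ 9470 kg VSS/d

Since k_d ≈ 0, Y_obs = Y = 0.574 g VSS/g soluble BOD₅.
ΔS = 436 − 5.09 = 430.9 mg/L, so the substrate removal rate is 38300 × 430.9/1000 = 16504 kg soluble BOD₅/d.
P_X = Y_obs · Q(S₀ − S) = 0.5740 × 16504 = 9473 kg VSS/d.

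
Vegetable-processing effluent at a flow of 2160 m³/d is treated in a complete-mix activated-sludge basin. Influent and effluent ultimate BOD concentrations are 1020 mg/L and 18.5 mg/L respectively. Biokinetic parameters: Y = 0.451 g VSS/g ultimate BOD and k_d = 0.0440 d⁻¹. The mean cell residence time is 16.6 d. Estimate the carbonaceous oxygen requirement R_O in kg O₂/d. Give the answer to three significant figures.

R_O ≈ 1360 kg O₂/d

Y_obs = Y / (1 + k_d θ_c) = 0.451 / (1 + 0.0440 × 16.6) = 0.451 / 1.730 = 0.2606.
ΔS = 1020 − 18.5 = 1002 mg/L, so the substrate removal rate is 2160 × 1002/1000 = 2163 kg ultimate BOD/d.
Net sludge production P_X = 0.2606 × 2163 = 563.8 kg VSS/d.
R_O = Q·ΔS − 1.42 P_X = 2163 − 800.6 = 1363 kg O₂/d.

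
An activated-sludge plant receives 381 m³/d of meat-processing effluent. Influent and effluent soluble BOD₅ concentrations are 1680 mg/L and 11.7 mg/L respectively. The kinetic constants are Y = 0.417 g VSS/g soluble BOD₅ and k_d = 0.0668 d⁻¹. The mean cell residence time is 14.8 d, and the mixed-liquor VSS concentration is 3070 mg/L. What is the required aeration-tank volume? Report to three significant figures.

From the SRT design equation V = Y Q (S₀−S) θ_c / [X (1 + k_d θ_c)] = 0.417 × 381 × (1680 − 11.7) × 14.8 / [3070 × (1 + 0.0668 × 14.8)] = 3.92×10^6 / 6105 = 642.5 m³.

V ≈ 643 m³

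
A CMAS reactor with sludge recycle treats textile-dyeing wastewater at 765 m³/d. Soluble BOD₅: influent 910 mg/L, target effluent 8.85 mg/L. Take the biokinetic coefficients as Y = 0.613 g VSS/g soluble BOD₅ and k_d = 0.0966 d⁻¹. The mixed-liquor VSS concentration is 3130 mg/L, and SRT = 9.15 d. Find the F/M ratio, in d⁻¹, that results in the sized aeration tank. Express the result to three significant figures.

Rearranging the biomass balance for a CMAS with decay, V = Y·Q·ΔS·θ_c / [X·(1+k_d θ_c)] = 0.613 × 765 × (910 − 8.85) × 9.15 / [3130 × (1 + 0.0966 × 9.15)] = 3.87×10^6 / 5897 = 655.8 m³.
Food-to-microorganism ratio F/M = Q S₀ / (V X) = 765 × 910 / (655.8 × 3130) = 0.3392 d⁻¹.

F/M ≈ 0.339 d⁻¹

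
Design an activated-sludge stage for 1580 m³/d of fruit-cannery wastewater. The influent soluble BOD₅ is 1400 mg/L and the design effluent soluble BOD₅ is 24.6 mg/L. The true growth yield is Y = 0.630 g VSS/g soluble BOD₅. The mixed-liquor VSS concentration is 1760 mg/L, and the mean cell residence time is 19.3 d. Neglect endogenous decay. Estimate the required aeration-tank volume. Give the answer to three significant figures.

V ≈ 15000 m³

V·X = Y·Q·ΔS·θ_c gives V = 0.630 × 1580 × (1400 − 24.6) × 19.3 / 1760 = 15013 m³.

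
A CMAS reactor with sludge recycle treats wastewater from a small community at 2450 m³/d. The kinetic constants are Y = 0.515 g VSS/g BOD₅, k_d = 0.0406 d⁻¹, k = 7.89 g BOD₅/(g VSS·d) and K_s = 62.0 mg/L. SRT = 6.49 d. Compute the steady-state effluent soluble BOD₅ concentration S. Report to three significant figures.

S ≈ 3.12 mg/L

Effluent substrate depends only on kinetics and SRT: S = K_s(1 + k_d θ_c) / [θ_c(Yk − k_d) − 1] = 62.0 × (1 + 0.0406 × 6.49) / [6.49 × (0.515 × 7.89 − 0.0406) − 1] = 78.34 / 25.11 = 3.120 mg/L.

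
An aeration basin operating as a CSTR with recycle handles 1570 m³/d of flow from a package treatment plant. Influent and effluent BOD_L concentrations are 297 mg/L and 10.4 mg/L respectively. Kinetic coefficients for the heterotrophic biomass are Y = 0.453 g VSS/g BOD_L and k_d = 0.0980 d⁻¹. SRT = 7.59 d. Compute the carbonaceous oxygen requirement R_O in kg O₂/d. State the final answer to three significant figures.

Y_obs = Y / (1 + k_d θ_c) = 0.453 / (1 + 0.0980 × 7.59) = 0.453 / 1.744 = 0.2598.
Mass of BOD_L removed per day: Q(S₀ − S) = 1570 × 286.6 g/m³ = 450.0 kg/d.
P_X = Y_obs·Q·(S₀ − S) = 0.2598 × 450.0 = 116.9 kg VSS/d.
R_O = Q·(S₀ − S) − 1.42·P_X = 450.0 − 1.42 × 116.9 = 284.0 kg O₂/d.

R_O ≈ 284 kg O₂/d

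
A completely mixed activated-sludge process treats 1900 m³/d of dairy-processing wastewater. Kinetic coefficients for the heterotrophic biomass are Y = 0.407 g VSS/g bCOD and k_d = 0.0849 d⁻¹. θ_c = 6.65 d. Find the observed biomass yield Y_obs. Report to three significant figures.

Y_obs ≈ 0.260 g VSS/g bCOD

Correct the yield for decay: Y_obs = Y/(1 + k_d θ_c) = 0.407 / (1 + 0.0849 × 6.65) = 0.407 / 1.565 = 0.2601.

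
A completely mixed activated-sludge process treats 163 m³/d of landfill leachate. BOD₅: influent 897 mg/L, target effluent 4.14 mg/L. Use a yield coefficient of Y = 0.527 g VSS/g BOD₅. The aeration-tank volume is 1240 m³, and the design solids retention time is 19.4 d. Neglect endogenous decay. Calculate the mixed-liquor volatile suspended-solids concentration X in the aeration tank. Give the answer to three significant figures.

Without decay, X = Y Q (S₀−S) θ_c / V = 0.527 × 163 × (897 − 4.14) × 19.4 / 1240 = 1200 mg/L.

X ≈ 1200 mg/L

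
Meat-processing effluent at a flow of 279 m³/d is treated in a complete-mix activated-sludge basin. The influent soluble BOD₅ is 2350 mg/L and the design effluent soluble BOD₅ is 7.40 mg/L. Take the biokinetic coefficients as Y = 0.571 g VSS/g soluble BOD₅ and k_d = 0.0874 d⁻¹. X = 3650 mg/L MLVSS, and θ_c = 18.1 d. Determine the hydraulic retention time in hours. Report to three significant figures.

From the SRT design equation V = Y Q (S₀−S) θ_c / [X (1 + k_d θ_c)] = 0.571 × 279 × (2350 − 7.40) × 18.1 / [3650 × (1 + 0.0874 × 18.1)] = 6.75×10^6 / 9424 = 716.8 m³.
τ = V/Q = 716.8/279 = 2.569 d, or 61.66 h.

τ ≈ 61.7 h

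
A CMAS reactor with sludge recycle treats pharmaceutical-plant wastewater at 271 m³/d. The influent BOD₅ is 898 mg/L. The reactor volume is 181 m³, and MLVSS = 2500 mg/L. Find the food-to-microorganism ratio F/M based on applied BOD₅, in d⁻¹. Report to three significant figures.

F/M = applied load / biomass = Q·S₀/(V·X) = 271 × 898 / (181.0 × 2500) = 0.5378 d⁻¹.

F/M ≈ 0.538 d⁻¹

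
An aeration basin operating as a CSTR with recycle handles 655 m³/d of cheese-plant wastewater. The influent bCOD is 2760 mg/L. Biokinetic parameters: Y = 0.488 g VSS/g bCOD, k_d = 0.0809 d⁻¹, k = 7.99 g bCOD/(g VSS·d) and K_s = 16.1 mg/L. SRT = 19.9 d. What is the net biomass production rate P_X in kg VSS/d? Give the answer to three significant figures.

P_X ≈ 338 kg VSS/d

For a completely mixed reactor with recycle the Lawrence–McCarty relation gives S = K_s·(1 + k_d·θ_c) / [θ_c·(Y·k − k_d) − 1] = 16.1 × (1 + 0.0809 × 19.9) / [19.9 × (0.488 × 7.99 − 0.0809) − 1] = 42.02 / 74.98 = 0.5604 mg/L.
The observed yield is Y_obs = Y/(1 + k_d·θ_c) = 0.488 / (1 + 0.0809 × 19.9) = 0.488 / 2.610 = 0.1870 g VSS per g bCOD removed.
Q·(S₀ − S) = 655 × (2760 − 0.560) × 10⁻³ = 1807 kg/d removed.
So the net sludge growth is P_X = 0.1870 × 1807 = 338.0 kg VSS/d.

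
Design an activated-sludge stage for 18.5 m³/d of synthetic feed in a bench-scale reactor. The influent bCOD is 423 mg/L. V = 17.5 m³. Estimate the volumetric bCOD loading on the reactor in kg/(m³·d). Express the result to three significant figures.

Applied bCOD load per unit volume = Q·S₀/V = (18.5 × 423/1000)/17.50 = 0.4472 kg bCOD·m⁻³·d⁻¹.

L_v ≈ 0.447 kg bCOD/(m³·d)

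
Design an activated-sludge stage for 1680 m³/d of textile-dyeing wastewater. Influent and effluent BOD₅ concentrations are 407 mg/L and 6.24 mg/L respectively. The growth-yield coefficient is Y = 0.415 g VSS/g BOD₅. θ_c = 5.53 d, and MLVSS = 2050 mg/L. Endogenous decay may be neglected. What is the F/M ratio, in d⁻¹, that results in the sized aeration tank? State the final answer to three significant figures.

With k_d = 0 the design equation reduces to V = Y Q (S₀−S) θ_c / X = 0.415 × 1680 × (407 − 6.24) × 5.53 / 2050 = 753.7 m³.
F/M = applied load / biomass = Q·S₀/(V·X) = 1680 × 407 / (753.7 × 2050) = 0.4425 d⁻¹.

F/M ≈ 0.443 d⁻¹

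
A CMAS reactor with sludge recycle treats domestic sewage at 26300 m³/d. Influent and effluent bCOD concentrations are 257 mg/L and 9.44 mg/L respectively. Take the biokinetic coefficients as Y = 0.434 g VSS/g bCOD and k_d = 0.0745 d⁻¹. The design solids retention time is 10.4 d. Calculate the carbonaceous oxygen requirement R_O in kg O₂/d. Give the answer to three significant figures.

The observed yield is Y_obs = Y/(1 + k_d·θ_c) = 0.434 / (1 + 0.0745 × 10.4) = 0.434 / 1.775 = 0.2445 g VSS per g bCOD removed.
Q·(S₀ − S) = 26300 × (257 − 9.44) × 10⁻³ = 6511 kg/d removed.
Biomass synthesised: P_X = Y_obs × 6511 = 1592 kg VSS/d.
R_O = Q·ΔS − 1.42 P_X = 6511 − 2261 = 4250 kg O₂/d.

R_O ≈ 4250 kg O₂/d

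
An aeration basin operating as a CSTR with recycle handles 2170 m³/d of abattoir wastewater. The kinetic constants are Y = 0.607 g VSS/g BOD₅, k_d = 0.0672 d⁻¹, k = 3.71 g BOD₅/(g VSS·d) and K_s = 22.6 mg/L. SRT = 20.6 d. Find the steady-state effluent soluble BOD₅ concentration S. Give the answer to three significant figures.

S ≈ 1.22 mg/L

For a completely mixed reactor with recycle the Lawrence–McCarty relation gives S = K_s·(1 + k_d·θ_c) / [θ_c·(Y·k − k_d) − 1] = 22.6 × (1 + 0.0672 × 20.6) / [20.6 × (0.607 × 3.71 − 0.0672) − 1] = 53.89 / 44.01 = 1.224 mg/L.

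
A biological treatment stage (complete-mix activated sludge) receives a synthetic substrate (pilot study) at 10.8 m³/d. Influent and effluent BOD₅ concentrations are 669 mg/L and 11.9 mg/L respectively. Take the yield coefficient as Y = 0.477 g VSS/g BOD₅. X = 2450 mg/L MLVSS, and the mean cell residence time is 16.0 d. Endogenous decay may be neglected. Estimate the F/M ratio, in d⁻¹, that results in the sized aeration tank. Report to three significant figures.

F/M ≈ 0.133 d⁻¹

V·X = Y·Q·ΔS·θ_c gives V = 0.477 × 10.8 × (669 − 11.9) × 16.0 / 2450 = 22.11 m³.
F/M = Q·S₀ / (V·X) = 10.8 × 669 / (22.11 × 2450) = 0.1334 g BOD₅·(g VSS·d)⁻¹.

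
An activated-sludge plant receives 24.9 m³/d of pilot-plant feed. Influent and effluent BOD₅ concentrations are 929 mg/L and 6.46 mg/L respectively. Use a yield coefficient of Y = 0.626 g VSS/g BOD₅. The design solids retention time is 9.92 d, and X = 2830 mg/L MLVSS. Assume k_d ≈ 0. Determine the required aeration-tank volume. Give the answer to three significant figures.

With k_d = 0 the design equation reduces to V = Y Q (S₀−S) θ_c / X = 0.626 × 24.9 × (929 − 6.46) × 9.92 / 2830 = 50.41 m³.

V ≈ 50.4 m³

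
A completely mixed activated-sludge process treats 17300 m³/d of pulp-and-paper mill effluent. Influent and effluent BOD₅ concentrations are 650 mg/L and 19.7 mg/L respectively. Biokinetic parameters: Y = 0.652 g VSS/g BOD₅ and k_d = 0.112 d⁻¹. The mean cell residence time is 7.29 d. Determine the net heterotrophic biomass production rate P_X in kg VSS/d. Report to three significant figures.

The observed yield is Y_obs = Y/(1 + k_d·θ_c) = 0.652 / (1 + 0.112 × 7.29) = 0.652 / 1.816 = 0.3589 g VSS per g BOD₅ removed.
Mass of BOD₅ removed per day: Q(S₀ − S) = 17300 × 630.3 g/m³ = 10904 kg/d.
P_X = Y_obs · Q(S₀ − S) = 0.3589 × 10904 = 3914 kg VSS/d.

P_X ≈ 3910 kg VSS/d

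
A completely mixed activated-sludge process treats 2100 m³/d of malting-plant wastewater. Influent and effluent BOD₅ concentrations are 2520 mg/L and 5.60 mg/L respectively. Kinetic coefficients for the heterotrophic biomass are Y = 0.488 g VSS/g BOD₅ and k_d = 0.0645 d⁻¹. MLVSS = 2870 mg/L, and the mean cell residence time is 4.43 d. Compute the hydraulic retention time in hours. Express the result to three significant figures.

Steady-state biomass mass balance: V·X·(1 + k_d·θ_c) = Y·Q·(S₀ − S)·θ_c, so V = 0.488 × 2100 × (2520 − 5.60) × 4.43 / [2870 × (1 + 0.0645 × 4.43)] = 1.14×10^7 / 3690 = 3093 m³.
τ = V/Q = 3093/2100 = 1.473 d, or 35.35 h.

τ ≈ 35.4 h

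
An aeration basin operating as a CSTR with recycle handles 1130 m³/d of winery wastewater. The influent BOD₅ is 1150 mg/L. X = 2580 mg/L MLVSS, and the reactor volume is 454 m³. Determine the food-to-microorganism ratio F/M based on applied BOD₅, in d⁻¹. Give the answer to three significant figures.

F/M ≈ 1.11 d⁻¹

Food-to-microorganism ratio F/M = Q S₀ / (V X) = 1130 × 1150 / (454.0 × 2580) = 1.109 d⁻¹.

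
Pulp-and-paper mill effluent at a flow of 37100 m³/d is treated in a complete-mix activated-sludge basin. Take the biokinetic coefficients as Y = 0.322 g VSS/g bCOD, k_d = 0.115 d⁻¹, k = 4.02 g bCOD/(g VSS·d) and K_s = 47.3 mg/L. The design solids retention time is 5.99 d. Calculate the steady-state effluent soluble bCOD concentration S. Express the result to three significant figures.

S ≈ 13.2 mg/L

From the Monod/SRT balance for a CMAS, S = K_s·(1+k_d θ_c)/[θ_c·(Y k − k_d) − 1] = 47.3 × (1 + 0.115 × 5.99) / [5.99 × (0.322 × 4.02 − 0.115) − 1] = 79.88 / 6.065 = 13.17 mg/L.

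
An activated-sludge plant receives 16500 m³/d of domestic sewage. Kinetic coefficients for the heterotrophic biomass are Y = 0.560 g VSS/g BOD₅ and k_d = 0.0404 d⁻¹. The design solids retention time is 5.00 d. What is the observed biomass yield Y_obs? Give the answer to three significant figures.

Correct the yield for decay: Y_obs = Y/(1 + k_d θ_c) = 0.560 / (1 + 0.0404 × 5.00) = 0.560 / 1.202 = 0.4659.

Y_obs ≈ 0.466 g VSS/g BOD₅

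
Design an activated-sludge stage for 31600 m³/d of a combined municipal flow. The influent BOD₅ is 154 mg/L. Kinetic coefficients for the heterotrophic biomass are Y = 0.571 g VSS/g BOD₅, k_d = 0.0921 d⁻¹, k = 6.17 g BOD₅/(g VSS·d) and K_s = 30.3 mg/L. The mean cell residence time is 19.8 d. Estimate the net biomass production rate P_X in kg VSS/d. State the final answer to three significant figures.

From the Monod/SRT balance for a CMAS, S = K_s·(1+k_d θ_c)/[θ_c·(Y k − k_d) − 1] = 30.3 × (1 + 0.0921 × 19.8) / [19.8 × (0.571 × 6.17 − 0.0921) − 1] = 85.55 / 66.93 = 1.278 mg/L.
Observed yield with endogenous decay: Y_obs = Y / (1 + k_d·θ_c) = 0.571 / (1 + 0.0921 × 19.8) = 0.571 / 2.824 = 0.2022 g VSS/g BOD₅.
ΔS = 154 − 1.28 = 152.7 mg/L, so the substrate removal rate is 31600 × 152.7/1000 = 4826 kg BOD₅/d.
Net biomass production P_X = Y_obs × Q·(S₀ − S) = 0.2022 × 4826 = 975.9 kg VSS/d.

P_X ≈ 976 kg VSS/d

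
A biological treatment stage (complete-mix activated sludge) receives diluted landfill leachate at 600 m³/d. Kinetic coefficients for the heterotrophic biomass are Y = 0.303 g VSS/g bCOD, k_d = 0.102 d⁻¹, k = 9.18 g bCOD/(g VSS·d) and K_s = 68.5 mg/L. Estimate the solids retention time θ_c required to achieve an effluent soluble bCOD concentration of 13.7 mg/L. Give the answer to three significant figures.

Specific growth rate at S = 13.7 mg/L: μ = YkS/(K_s+S) = 0.303·9.18·13.7/(68.5+13.7) = 0.4636 d⁻¹.
1/θ_c = 0.4636 − 0.102 = 0.3616 d⁻¹, so θ_c = 2.766 d.

θ_c ≈ 2.77 d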